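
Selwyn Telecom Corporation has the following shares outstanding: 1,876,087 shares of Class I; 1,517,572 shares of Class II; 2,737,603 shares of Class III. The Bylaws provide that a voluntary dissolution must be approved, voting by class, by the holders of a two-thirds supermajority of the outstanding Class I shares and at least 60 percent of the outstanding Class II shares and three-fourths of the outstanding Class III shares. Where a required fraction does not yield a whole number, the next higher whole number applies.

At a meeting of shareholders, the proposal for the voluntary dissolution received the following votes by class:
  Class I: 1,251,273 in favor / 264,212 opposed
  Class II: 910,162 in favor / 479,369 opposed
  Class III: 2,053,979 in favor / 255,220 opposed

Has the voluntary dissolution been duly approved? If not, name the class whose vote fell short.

Not approved — the Class II shares did not give the required vote.

Class I: 2/3 of 1876087 = 1250724.67, rounded up to 1250725; 1,250,725 required, 1,251,273 in favor — approved.
Class II: 3/5 of 1517572 = 910543.20, rounded up to 910544; 910,544 required, 910,162 in favor — not approved.
Class III: 3/4 of 2737603 = 2053202.25, rounded up to 2053203; 2,053,203 required, 2,053,979 in favor — approved.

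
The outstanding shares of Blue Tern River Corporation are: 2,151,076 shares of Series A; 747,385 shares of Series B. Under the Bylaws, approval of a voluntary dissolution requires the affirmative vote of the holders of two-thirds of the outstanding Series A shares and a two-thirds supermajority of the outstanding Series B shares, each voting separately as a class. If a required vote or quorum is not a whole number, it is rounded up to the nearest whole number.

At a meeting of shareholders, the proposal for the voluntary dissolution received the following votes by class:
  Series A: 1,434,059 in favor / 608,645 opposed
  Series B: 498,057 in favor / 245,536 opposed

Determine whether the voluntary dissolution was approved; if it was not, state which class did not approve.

Not approved — the Series B shares did not give the required vote.

Series A: 2/3 of 2151076 = 1434050.67, rounded up to 1434051; 1,434,051 required, 1,434,059 in favor — approved.
Series B: 2/3 of 747385 = 498256.67, rounded up to 498257; 498,257 required, 498,057 in favor — not approved.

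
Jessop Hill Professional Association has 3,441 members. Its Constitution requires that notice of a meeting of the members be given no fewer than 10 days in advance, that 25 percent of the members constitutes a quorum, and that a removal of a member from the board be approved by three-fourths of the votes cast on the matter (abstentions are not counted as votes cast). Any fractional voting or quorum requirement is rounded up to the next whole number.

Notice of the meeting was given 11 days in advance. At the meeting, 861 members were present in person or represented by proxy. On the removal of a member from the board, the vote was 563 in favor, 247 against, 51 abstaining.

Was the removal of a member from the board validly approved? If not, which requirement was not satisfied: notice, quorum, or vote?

Notice: 11 days given; 10 required. Satisfied.
Quorum: 25% of 3,441 = 860.25, rounded up to 861; 861 present. Satisfied.
Vote: requires three-fourths of the votes cast (861 − 51 abstaining = 810); 3/4 of 810 = 607.50, rounded up to 608, so 608 needed; 563 in favor. Not satisfied.

Invalid — vote requirement not satisfied.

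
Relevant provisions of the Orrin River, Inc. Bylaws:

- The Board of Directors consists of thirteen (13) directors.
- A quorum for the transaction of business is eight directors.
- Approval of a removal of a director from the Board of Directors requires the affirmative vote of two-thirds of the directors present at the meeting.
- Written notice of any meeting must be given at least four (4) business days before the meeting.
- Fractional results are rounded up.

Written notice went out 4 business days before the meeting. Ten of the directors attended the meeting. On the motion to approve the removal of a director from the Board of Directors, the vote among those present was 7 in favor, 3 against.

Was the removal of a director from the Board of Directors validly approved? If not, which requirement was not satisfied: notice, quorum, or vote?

Notice: 4 business days given; 4 required (4 ≥ 4). Satisfied.
Quorum: 10 present; quorum is 8. Satisfied.
Vote: the removal of a director from the Board of Directors requires two-thirds of the directors present (10). 2/3 of 10 = 6.67, rounded up to 7, so 7 affirmative votes are needed; 7 voted in favor. Satisfied.

Valid — all requirements satisfied.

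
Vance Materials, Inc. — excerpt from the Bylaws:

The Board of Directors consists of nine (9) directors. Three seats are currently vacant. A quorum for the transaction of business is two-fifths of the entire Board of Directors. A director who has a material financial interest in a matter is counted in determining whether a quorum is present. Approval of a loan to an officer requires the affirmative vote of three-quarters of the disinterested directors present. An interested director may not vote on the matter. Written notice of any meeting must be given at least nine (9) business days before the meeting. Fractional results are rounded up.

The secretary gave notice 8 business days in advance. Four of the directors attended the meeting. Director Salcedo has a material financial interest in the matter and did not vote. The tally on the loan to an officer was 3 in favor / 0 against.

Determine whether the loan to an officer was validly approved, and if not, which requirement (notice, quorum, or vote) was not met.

Invalid — notice requirement not satisfied.

Notice: 8 business days given; 9 required (8 < 9). Not satisfied.
Quorum: 4 present (interested directors count toward quorum); quorum is 4. Satisfied.
Vote: the loan to an officer requires three-fourths of the disinterested directors present (4 − 1 = 3). 3/4 of 3 = 2.25, rounded up to 3, so 3 affirmative votes are needed; 3 voted in favor. Satisfied.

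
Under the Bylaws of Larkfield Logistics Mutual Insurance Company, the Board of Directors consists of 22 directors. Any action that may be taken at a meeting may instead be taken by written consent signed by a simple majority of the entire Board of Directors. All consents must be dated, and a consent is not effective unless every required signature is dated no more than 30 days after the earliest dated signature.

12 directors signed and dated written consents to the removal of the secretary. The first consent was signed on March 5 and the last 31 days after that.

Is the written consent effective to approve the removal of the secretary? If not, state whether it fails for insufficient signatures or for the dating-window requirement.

Signatures required: a simple majority of 22 — a majority of 22 is 12, so 12 needed; 12 signed. Sufficient.
Dating window: the latest signature is 31 days after the earliest; the limit is 30 days. Outside the window.

Not effective — dating-window requirement not satisfied.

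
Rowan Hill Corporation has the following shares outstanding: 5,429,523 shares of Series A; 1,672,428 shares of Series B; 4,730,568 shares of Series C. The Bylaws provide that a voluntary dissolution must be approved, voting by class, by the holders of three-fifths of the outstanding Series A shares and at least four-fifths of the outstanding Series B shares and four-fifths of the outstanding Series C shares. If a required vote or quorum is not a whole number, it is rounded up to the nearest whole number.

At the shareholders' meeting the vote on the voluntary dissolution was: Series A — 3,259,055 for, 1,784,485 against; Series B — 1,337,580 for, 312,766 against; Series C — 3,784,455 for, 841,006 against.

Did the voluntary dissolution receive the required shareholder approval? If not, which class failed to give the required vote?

Series A: 3/5 of 5429523 = 3257713.80, rounded up to 3257714; 3,257,714 required, 3,259,055 in favor — approved.
Series B: 4/5 of 1672428 = 1337942.40, rounded up to 1337943; 1,337,943 required, 1,337,580 in favor — not approved.
Series C: 4/5 of 4730568 = 3784454.40, rounded up to 3784455; 3,784,455 required, 3,784,455 in favor — approved.

Not approved — the Series B shares did not give the required vote.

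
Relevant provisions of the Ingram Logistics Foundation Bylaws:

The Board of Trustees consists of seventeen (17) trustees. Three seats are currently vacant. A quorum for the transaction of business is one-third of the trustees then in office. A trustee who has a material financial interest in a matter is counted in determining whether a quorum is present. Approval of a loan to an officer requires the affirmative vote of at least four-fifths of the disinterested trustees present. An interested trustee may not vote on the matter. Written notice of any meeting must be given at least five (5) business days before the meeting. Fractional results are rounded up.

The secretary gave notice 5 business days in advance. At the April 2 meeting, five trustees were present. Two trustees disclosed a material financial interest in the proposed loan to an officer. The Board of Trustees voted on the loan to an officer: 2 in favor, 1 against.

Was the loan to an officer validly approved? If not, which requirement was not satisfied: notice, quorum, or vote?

Notice: 5 business days given; 5 required (5 ≥ 5). Satisfied.
Quorum: 5 present (interested trustees count toward quorum); quorum is 5. Satisfied.
Vote: the loan to an officer requires four-fifths of the disinterested trustees present (5 − 2 = 3). 4/5 of 3 = 2.40, rounded up to 3, so 3 affirmative votes are needed; 2 voted in favor. Not satisfied.

Invalid — vote requirement not satisfied.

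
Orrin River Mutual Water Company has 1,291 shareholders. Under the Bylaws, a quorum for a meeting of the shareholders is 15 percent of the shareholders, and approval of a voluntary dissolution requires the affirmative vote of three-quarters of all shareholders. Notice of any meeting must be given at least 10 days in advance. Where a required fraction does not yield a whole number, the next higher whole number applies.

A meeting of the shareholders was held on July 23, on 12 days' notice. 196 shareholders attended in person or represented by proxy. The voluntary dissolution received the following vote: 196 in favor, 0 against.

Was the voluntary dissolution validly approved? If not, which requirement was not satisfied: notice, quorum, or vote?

Invalid — vote requirement not satisfied.

Notice: 12 days given; 10 required. Satisfied.
Quorum: 15% of 1,291 = 193.65, rounded up to 194; 196 present. Satisfied.
Vote: requires three-fourths of all shareholders (1,291); 3/4 of 1291 = 968.25, rounded up to 969, so 969 needed; 196 in favor. Not satisfied.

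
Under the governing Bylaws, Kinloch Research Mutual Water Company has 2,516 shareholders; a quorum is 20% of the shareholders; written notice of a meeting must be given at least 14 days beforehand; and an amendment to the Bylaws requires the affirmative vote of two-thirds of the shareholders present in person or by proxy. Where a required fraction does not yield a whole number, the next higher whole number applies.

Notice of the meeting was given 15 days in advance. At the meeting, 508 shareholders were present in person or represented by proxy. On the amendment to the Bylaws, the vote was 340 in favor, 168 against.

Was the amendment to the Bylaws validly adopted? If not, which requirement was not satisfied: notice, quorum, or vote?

Notice: 15 days given; 14 required. Satisfied.
Quorum: 20% of 2,516 = 503.20, rounded up to 504; 508 present. Satisfied.
Vote: requires two-thirds of those present (508); 2/3 of 508 = 338.67, rounded up to 339, so 339 needed; 340 in favor. Satisfied.

Valid — all requirements satisfied.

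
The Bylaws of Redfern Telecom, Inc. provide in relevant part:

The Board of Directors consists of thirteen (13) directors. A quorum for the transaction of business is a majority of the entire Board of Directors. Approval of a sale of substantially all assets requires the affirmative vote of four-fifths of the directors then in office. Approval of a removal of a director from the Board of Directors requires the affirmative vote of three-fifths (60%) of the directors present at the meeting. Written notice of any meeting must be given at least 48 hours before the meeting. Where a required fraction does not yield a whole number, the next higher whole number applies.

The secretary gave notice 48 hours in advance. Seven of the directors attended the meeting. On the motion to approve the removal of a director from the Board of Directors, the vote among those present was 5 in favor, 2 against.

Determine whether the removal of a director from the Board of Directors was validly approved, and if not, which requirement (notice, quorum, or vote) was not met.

Notice: 48 hours given; 48 required (48 ≥ 48). Satisfied.
Quorum: 7 present; quorum is 7. Satisfied.
Vote: the removal of a director from the Board of Directors requires three-fifths of the directors present (7). 3/5 of 7 = 4.20, rounded up to 5, so 5 affirmative votes are needed; 5 voted in favor. Satisfied.

Valid — all requirements satisfied.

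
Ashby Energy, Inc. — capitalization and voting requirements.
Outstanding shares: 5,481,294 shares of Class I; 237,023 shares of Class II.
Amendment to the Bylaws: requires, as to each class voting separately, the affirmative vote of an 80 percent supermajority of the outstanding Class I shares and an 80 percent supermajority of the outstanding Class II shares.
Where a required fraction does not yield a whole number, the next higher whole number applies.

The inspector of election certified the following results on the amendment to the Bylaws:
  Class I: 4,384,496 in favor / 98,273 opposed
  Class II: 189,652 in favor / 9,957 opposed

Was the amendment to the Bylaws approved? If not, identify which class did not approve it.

Class I: 4/5 of 5481294 = 4385035.20, rounded up to 4385036; 4,385,036 required, 4,384,496 in favor — not approved.
Class II: 4/5 of 237023 = 189618.40, rounded up to 189619; 189,619 required, 189,652 in favor — approved.

Not approved — the Class I shares did not give the required vote.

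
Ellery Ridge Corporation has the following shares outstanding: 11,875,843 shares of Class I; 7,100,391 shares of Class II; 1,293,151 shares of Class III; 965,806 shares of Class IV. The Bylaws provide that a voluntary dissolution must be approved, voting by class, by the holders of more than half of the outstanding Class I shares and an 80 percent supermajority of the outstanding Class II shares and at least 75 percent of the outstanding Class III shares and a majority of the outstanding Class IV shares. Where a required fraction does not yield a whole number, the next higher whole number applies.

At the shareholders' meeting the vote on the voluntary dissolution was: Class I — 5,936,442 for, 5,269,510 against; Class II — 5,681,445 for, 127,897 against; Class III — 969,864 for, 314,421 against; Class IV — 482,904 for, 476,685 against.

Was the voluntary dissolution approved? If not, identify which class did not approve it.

Not approved — the Class I shares did not give the required vote.

Class I: a majority of 11875843 is 5937922; 5,937,922 required, 5,936,442 in favor — not approved.
Class II: 4/5 of 7100391 = 5680312.80, rounded up to 5680313; 5,680,313 required, 5,681,445 in favor — approved.
Class III: 3/4 of 1293151 = 969863.25, rounded up to 969864; 969,864 required, 969,864 in favor — approved.
Class IV: a majority of 965806 is 482904; 482,904 required, 482,904 in favor — approved.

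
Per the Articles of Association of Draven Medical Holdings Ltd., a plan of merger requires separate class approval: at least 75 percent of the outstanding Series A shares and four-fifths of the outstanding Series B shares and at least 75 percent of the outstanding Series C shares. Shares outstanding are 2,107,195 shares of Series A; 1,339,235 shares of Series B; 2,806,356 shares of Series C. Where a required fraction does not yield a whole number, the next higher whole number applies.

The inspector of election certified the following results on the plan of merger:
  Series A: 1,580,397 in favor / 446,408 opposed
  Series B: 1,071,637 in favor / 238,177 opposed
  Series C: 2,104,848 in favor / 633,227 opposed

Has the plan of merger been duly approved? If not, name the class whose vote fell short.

Series A: 3/4 of 2107195 = 1580396.25, rounded up to 1580397; 1,580,397 required, 1,580,397 in favor — approved.
Series B: 4/5 of 1339235 = 1071388; 1,071,388 required, 1,071,637 in favor — approved.
Series C: 3/4 of 2806356 = 2104767; 2,104,767 required, 2,104,848 in favor — approved.

Approved — every class gave the required vote.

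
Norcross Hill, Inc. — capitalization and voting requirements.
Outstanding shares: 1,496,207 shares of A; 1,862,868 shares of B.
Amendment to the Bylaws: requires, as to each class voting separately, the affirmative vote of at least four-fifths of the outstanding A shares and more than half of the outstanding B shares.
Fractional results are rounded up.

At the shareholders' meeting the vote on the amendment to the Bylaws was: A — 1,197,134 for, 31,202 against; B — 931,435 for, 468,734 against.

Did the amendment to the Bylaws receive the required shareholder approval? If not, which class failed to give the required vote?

Approved — every class gave the required vote.

A: 4/5 of 1496207 = 1196965.60, rounded up to 1196966; 1,196,966 required, 1,197,134 in favor — approved.
B: a majority of 1862868 is 931435; 931,435 required, 931,435 in favor — approved.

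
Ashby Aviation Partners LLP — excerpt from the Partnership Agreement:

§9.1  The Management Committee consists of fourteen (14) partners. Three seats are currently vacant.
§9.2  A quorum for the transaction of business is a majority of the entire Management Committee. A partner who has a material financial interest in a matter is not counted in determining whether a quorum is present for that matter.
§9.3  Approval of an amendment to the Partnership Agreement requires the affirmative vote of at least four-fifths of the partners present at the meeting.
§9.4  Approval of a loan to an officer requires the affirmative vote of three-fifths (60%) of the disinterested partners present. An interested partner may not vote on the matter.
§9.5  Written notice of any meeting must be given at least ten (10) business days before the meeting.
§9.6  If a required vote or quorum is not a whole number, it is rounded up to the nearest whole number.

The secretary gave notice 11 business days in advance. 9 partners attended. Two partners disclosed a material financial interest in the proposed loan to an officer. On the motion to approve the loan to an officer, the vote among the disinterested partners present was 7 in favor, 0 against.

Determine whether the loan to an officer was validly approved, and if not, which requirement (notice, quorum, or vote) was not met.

Notice: 11 business days given; 10 required (11 ≥ 10). Satisfied.
Quorum: 9 present, but the 2 interested partners do not count, leaving 7. Quorum is 8. Not satisfied.
Vote: the loan to an officer requires three-fifths of the disinterested partners present (9 − 2 = 7). 3/5 of 7 = 4.20, rounded up to 5, so 5 affirmative votes are needed; 7 voted in favor. Satisfied. (Moot — without a quorum no business can be validly transacted.)

Invalid — quorum requirement not satisfied.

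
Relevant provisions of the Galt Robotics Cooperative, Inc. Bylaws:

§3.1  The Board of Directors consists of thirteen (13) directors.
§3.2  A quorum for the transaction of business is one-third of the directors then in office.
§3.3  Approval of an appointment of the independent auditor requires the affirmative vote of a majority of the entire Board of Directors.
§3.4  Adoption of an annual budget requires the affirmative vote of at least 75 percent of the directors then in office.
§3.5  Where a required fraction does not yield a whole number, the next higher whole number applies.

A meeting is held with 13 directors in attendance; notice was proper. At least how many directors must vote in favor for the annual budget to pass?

10

The annual budget requires three-fourths of the directors then in office (13).
3/4 of 13 = 9.75, rounded up to 10.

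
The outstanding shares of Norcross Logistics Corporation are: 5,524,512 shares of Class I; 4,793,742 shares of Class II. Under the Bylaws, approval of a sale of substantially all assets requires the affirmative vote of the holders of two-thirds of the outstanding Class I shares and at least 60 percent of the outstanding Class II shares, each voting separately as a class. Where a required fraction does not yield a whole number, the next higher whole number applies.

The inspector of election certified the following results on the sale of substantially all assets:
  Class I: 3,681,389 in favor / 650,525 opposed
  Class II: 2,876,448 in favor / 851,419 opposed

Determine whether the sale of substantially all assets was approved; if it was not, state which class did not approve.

Not approved — the Class I shares did not give the required vote.

Class I: 2/3 of 5524512 = 3683008; 3,683,008 required, 3,681,389 in favor — not approved.
Class II: 3/5 of 4793742 = 2876245.20, rounded up to 2876246; 2,876,246 required, 2,876,448 in favor — approved.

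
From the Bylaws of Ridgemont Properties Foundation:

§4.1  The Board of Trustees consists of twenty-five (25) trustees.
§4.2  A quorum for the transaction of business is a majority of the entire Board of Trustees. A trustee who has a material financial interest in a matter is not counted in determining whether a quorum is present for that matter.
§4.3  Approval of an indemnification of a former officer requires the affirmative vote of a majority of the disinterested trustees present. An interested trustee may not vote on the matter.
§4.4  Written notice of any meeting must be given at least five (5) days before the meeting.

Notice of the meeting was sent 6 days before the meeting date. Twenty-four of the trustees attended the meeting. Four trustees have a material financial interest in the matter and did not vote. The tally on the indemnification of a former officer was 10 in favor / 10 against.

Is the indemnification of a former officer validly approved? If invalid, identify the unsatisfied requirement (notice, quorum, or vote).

Notice: 6 days given; 5 required (6 ≥ 5). Satisfied.
Quorum: 24 present, but the 4 interested trustees do not count, leaving 20. Quorum is 13. Satisfied.
Vote: the indemnification of a former officer requires a majority of the disinterested trustees present (24 − 4 = 20). A majority of 20 is 11, so 11 affirmative votes are needed; 10 voted in favor. Not satisfied.

Invalid — vote requirement not satisfied.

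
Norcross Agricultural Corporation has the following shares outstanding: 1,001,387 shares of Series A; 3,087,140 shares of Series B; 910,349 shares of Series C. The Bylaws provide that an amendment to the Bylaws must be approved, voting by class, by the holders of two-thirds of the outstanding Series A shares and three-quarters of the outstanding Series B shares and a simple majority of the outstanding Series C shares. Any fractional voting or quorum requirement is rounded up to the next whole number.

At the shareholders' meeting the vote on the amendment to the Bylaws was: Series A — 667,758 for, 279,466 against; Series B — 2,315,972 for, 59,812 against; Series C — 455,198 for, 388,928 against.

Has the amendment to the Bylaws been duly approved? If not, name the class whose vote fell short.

Series A: 2/3 of 1001387 = 667591.33, rounded up to 667592; 667,592 required, 667,758 in favor — approved.
Series B: 3/4 of 3087140 = 2315355; 2,315,355 required, 2,315,972 in favor — approved.
Series C: a majority of 910349 is 455175; 455,175 required, 455,198 in favor — approved.

Approved — every class gave the required vote.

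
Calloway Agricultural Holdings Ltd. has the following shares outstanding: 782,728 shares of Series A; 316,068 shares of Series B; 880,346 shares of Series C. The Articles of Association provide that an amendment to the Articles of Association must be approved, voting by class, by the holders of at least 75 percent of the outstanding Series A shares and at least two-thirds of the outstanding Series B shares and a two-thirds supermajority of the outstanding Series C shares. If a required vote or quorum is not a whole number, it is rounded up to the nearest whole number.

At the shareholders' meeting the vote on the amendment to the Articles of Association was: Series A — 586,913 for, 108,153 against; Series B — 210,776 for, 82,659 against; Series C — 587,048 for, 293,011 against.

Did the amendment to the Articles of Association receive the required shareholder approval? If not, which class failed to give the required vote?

Series A: 3/4 of 782728 = 587046; 587,046 required, 586,913 in favor — not approved.
Series B: 2/3 of 316068 = 210712; 210,712 required, 210,776 in favor — approved.
Series C: 2/3 of 880346 = 586897.33, rounded up to 586898; 586,898 required, 587,048 in favor — approved.

Not approved — the Series A shares did not give the required vote.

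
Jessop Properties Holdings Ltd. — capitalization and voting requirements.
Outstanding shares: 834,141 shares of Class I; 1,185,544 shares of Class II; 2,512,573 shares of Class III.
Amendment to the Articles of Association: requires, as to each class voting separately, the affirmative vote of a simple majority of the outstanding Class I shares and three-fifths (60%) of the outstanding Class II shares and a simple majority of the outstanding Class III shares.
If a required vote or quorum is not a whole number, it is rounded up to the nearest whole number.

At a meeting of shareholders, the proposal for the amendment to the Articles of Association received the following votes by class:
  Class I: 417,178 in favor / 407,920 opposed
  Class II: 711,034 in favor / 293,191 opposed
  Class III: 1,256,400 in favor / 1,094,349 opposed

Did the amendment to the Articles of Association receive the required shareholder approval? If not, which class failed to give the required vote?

Not approved — the Class II shares did not give the required vote.

Class I: a majority of 834141 is 417071; 417,071 required, 417,178 in favor — approved.
Class II: 3/5 of 1185544 = 711326.40, rounded up to 711327; 711,327 required, 711,034 in favor — not approved.
Class III: a majority of 2512573 is 1256287; 1,256,287 required, 1,256,400 in favor — approved.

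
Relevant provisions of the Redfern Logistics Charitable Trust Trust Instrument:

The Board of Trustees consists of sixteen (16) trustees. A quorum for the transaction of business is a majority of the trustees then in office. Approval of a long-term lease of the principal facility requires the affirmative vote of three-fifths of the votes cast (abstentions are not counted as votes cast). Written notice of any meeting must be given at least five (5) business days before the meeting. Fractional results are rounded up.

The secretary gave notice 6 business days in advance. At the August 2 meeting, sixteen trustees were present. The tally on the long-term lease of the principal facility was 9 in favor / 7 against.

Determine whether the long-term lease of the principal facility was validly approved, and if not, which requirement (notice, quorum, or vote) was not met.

Notice: 6 business days given; 5 required (6 ≥ 5). Satisfied.
Quorum: 16 present; quorum is 9. Satisfied.
Vote: the long-term lease of the principal facility requires three-fifths of the votes cast (16). 3/5 of 16 = 9.60, rounded up to 10, so 10 affirmative votes are needed; 9 voted in favor. Not satisfied.

Invalid — vote requirement not satisfied.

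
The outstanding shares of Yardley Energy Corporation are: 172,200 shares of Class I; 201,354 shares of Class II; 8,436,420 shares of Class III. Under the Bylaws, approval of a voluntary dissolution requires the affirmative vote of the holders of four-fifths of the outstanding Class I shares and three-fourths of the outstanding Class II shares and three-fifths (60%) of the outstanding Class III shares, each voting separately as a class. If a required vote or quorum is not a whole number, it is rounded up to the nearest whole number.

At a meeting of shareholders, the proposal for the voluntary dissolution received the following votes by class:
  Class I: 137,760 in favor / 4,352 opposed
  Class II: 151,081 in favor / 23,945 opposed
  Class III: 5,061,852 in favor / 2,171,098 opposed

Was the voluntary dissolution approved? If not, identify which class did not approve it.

Approved — every class gave the required vote.

Class I: 4/5 of 172200 = 137760; 137,760 required, 137,760 in favor — approved.
Class II: 3/4 of 201354 = 151015.50, rounded up to 151016; 151,016 required, 151,081 in favor — approved.
Class III: 3/5 of 8436420 = 5061852; 5,061,852 required, 5,061,852 in favor — approved.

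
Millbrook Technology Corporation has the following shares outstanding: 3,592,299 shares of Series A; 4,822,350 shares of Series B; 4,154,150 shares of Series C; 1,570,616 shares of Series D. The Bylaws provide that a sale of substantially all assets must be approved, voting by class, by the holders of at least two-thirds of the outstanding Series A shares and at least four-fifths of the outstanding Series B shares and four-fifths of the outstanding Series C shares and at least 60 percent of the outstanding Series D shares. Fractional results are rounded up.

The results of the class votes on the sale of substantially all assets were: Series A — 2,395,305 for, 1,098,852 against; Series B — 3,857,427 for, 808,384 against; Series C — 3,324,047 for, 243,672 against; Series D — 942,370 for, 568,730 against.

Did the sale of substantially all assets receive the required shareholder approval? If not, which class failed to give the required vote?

Not approved — the Series B shares did not give the required vote.

Series A: 2/3 of 3592299 = 2394866; 2,394,866 required, 2,395,305 in favor — approved.
Series B: 4/5 of 4822350 = 3857880; 3,857,880 required, 3,857,427 in favor — not approved.
Series C: 4/5 of 4154150 = 3323320; 3,323,320 required, 3,324,047 in favor — approved.
Series D: 3/5 of 1570616 = 942369.60, rounded up to 942370; 942,370 required, 942,370 in favor — approved.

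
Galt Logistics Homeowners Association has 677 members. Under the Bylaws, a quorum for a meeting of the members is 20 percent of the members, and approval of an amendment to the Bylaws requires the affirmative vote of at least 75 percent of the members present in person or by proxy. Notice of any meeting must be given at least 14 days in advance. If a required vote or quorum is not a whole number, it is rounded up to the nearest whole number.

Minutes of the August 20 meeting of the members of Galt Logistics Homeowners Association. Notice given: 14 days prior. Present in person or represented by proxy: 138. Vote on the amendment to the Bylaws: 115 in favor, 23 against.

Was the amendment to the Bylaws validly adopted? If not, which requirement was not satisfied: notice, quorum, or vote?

Valid — all requirements satisfied.

Notice: 14 days given; 14 required. Satisfied.
Quorum: 20% of 677 = 135.40, rounded up to 136; 138 present. Satisfied.
Vote: requires three-fourths of those present (138); 3/4 of 138 = 103.50, rounded up to 104, so 104 needed; 115 in favor. Satisfied.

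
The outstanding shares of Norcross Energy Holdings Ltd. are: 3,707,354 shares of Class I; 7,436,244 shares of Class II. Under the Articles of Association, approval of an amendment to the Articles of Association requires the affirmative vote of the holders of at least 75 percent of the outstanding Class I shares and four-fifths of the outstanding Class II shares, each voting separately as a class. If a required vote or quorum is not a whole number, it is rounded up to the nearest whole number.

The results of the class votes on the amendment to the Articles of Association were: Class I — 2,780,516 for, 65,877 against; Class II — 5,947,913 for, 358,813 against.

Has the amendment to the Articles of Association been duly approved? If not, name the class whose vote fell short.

Class I: 3/4 of 3707354 = 2780515.50, rounded up to 2780516; 2,780,516 required, 2,780,516 in favor — approved.
Class II: 4/5 of 7436244 = 5948995.20, rounded up to 5948996; 5,948,996 required, 5,947,913 in favor — not approved.

Not approved — the Class II shares did not give the required vote.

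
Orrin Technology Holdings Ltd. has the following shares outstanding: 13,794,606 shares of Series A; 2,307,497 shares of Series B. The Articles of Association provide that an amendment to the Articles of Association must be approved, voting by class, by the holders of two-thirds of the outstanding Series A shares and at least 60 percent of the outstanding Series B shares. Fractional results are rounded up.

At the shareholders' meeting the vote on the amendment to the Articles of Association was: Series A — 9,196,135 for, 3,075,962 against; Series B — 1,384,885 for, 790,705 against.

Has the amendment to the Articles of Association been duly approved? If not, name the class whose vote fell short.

Not approved — the Series A shares did not give the required vote.

Series A: 2/3 of 13794606 = 9196404; 9,196,404 required, 9,196,135 in favor — not approved.
Series B: 3/5 of 2307497 = 1384498.20, rounded up to 1384499; 1,384,499 required, 1,384,885 in favor — approved.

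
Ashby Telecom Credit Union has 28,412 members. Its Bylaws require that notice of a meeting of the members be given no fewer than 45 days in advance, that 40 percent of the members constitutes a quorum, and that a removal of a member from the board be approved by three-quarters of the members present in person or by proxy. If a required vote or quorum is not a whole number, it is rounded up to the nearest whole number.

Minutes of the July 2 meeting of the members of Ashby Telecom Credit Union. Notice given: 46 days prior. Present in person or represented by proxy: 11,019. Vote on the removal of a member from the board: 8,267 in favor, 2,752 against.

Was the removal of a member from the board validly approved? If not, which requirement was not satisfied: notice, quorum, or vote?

Invalid — quorum requirement not satisfied.

Notice: 46 days given; 45 required. Satisfied.
Quorum: 40% of 28,412 = 11,364.80, rounded up to 11,365; 11,019 present. Not satisfied.
Vote: requires three-fourths of those present (11,019); 3/4 of 11019 = 8264.25, rounded up to 8265, so 8,265 needed; 8,267 in favor. Satisfied.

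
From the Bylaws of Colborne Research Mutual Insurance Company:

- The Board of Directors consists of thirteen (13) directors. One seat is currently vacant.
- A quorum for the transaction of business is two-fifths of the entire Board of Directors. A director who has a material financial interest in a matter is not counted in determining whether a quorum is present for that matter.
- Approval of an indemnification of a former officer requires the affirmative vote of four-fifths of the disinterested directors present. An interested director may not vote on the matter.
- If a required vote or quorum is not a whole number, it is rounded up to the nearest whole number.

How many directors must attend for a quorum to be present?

6

2/5 of 13 = 5.20, rounded up to 6.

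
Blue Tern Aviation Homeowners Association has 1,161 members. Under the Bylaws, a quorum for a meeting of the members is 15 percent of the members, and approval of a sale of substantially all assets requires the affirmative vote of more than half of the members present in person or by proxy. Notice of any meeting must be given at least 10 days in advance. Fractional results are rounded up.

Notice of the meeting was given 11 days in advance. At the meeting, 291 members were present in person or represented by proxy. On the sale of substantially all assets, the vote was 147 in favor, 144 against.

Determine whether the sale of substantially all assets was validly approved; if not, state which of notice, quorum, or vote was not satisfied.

Valid — all requirements satisfied.

Notice: 11 days given; 10 required. Satisfied.
Quorum: 15% of 1,161 = 174.15, rounded up to 175; 291 present. Satisfied.
Vote: requires a majority of those present (291); a majority of 291 is 146, so 146 needed; 147 in favor. Satisfied.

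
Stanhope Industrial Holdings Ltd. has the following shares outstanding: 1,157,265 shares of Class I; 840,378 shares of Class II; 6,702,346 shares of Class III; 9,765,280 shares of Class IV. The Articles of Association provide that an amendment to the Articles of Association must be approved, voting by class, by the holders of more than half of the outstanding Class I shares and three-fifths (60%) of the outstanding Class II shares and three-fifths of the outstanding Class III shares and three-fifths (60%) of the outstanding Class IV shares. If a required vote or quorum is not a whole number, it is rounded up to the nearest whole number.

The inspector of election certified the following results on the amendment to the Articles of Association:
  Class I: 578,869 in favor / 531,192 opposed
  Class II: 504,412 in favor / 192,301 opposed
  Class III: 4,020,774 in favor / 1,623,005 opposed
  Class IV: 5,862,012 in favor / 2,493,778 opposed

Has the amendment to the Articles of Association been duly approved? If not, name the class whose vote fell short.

Not approved — the Class III shares did not give the required vote.

Class I: a majority of 1157265 is 578633; 578,633 required, 578,869 in favor — approved.
Class II: 3/5 of 840378 = 504226.80, rounded up to 504227; 504,227 required, 504,412 in favor — approved.
Class III: 3/5 of 6702346 = 4021407.60, rounded up to 4021408; 4,021,408 required, 4,020,774 in favor — not approved.
Class IV: 3/5 of 9765280 = 5859168; 5,859,168 required, 5,862,012 in favor — approved.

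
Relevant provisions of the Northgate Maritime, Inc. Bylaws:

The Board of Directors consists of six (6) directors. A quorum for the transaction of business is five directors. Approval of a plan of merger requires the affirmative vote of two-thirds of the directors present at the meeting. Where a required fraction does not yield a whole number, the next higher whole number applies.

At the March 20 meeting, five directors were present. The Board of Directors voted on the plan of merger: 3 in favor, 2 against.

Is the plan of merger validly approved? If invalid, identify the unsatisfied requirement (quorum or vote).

Quorum: 5 present; quorum is 5. Satisfied.
Vote: the plan of merger requires two-thirds of the directors present (5). 2/3 of 5 = 3.33, rounded up to 4, so 4 affirmative votes are needed; 3 voted in favor. Not satisfied.

Invalid — vote requirement not satisfied.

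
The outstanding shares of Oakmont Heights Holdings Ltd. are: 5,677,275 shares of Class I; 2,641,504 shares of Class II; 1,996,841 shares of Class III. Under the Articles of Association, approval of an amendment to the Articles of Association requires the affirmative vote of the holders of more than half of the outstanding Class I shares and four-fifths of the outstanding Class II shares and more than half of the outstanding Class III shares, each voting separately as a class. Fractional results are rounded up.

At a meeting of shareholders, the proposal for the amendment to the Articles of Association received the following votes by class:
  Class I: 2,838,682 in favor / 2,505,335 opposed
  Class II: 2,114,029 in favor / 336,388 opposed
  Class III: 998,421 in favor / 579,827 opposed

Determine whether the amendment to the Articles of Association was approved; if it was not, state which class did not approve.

Class I: a majority of 5677275 is 2838638; 2,838,638 required, 2,838,682 in favor — approved.
Class II: 4/5 of 2641504 = 2113203.20, rounded up to 2113204; 2,113,204 required, 2,114,029 in favor — approved.
Class III: a majority of 1996841 is 998421; 998,421 required, 998,421 in favor — approved.

Approved — every class gave the required vote.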